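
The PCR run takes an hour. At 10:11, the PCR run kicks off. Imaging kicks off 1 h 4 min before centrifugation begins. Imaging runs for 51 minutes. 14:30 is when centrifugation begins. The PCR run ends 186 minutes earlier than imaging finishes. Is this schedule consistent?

Imaging starts at 14:30 − 64 min = 13:26.
Imaging ends at 13:26 + 51 min = 14:17.
The PCR run ends at 14:17 − 186 min = 11:11.
The PCR run starts at 11:11 − 60 min = 10:11.
That matches the stated 10:11, so the schedule is consistent.

Yes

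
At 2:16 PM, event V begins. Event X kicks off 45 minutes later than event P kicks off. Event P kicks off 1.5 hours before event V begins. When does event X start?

Event P starts at 2:16 PM − 90 min = 12:46 PM.
Event X starts at 12:46 PM + 45 min = 1:31 PM.

1:31 PM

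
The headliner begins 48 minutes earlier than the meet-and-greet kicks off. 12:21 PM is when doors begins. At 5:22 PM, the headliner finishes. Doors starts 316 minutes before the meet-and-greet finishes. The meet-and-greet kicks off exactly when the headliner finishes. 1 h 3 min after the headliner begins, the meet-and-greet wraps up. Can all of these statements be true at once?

Yes

The meet-and-greet starts at 5:22 PM.
The headliner starts at 5:22 PM − 48 min = 4:34 PM.
The meet-and-greet ends at 4:34 PM + 63 min = 5:37 PM.
Doors starts at 5:37 PM − 316 min = 12:21 PM.
That matches the stated 12:21 PM, so the schedule is consistent.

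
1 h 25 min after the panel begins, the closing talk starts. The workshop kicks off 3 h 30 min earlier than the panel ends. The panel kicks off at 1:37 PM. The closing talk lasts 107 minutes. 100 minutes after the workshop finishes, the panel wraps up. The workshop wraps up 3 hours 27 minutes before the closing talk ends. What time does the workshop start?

11:32 AM

The closing talk starts at 1:37 PM + 85 min = 3:02 PM.
The closing talk ends at 3:02 PM + 107 min = 4:49 PM.
The workshop ends at 4:49 PM − 207 min = 1:22 PM.
The panel ends at 1:22 PM + 100 min = 3:02 PM.
The workshop starts at 3:02 PM − 210 min = 11:32 AM.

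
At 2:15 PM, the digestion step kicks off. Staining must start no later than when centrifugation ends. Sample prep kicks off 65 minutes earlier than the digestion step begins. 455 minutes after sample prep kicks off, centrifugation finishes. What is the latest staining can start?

Sample prep starts at 2:15 PM − 65 min = 1:10 PM.
Centrifugation ends at 1:10 PM + 455 min = 8:45 PM.
Staining is bounded by centrifugation, so the latest it can start is 8:45 PM.

8:45 PM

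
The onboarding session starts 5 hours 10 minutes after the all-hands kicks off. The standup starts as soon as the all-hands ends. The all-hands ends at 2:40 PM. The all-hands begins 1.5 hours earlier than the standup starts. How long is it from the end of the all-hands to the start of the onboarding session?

3 hours 40 minutes

The standup starts at 2:40 PM.
The all-hands starts at 2:40 PM − 90 min = 1:10 PM.
The onboarding session starts at 1:10 PM + 310 min = 6:20 PM.
From 2:40 PM to 6:20 PM is 3 hours 40 minutes.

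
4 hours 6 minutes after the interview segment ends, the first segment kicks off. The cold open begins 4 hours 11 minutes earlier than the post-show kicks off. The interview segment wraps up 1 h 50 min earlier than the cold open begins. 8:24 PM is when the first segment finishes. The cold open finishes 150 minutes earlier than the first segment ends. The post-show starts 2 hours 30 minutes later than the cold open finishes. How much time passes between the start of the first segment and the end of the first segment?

1 h 55 min

The cold open ends at 8:24 PM − 150 min = 5:54 PM.
The post-show starts at 5:54 PM + 150 min = 8:24 PM.
The cold open starts at 8:24 PM − 251 min = 4:13 PM.
The interview segment ends at 4:13 PM − 110 min = 2:23 PM.
The first segment starts at 2:23 PM + 246 min = 6:29 PM.
From 6:29 PM to 8:24 PM is 1 h 55 min.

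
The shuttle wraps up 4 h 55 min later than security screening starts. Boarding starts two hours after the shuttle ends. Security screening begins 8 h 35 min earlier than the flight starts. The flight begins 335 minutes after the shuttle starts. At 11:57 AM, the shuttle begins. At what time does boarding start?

The flight starts at 11:57 AM + 335 min = 5:32 PM.
Security screening starts at 5:32 PM − 515 min = 8:57 AM.
The shuttle ends at 8:57 AM + 295 min = 1:52 PM.
Boarding starts at 1:52 PM + 120 min = 3:52 PM.

3:52 PM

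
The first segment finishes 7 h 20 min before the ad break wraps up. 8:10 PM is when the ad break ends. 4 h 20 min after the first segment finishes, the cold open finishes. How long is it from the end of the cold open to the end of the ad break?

3 hours

The first segment ends at 8:10 PM − 440 min = 12:50 PM.
The cold open ends at 12:50 PM + 260 min = 5:10 PM.
From 5:10 PM to 8:10 PM is 3 hours.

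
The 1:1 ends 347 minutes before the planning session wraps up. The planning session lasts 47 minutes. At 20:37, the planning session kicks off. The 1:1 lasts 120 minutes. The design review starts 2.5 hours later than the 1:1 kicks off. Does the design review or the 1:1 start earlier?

the 1:1

The planning session ends at 20:37 + 47 min = 21:24.
The 1:1 ends at 21:24 − 347 min = 15:37.
The 1:1 starts at 15:37 − 120 min = 13:37.
The design review starts at 13:37 + 150 min = 16:07.
The design review starts at 16:07 and the 1:1 starts at 13:37, so the 1:1 is first.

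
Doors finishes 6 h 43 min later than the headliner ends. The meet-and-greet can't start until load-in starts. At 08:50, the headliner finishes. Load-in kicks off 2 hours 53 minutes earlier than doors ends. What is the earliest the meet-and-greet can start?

12:40

Doors ends at 08:50 + 403 min = 15:33.
Load-in starts at 15:33 − 173 min = 12:40.
The meet-and-greet is bounded by load-in, so the earliest it can start is 12:40.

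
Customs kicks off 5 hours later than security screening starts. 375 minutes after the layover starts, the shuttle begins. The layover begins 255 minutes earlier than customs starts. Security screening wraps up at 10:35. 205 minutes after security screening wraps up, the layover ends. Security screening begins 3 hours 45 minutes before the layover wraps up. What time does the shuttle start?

The layover ends at 10:35 + 205 min = 14:00.
Security screening starts at 14:00 − 225 min = 10:15.
Customs starts at 10:15 + 300 min = 15:15.
The layover starts at 15:15 − 255 min = 11:00.
The shuttle starts at 11:00 + 375 min = 17:15.

17:15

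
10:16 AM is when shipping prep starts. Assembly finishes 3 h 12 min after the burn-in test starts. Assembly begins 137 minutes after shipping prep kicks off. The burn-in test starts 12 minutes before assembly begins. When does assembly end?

3:33 PM

Assembly starts at 10:16 AM + 137 min = 12:33 PM.
The burn-in test starts at 12:33 PM − 12 min = 12:21 PM.
Assembly ends at 12:21 PM + 192 min = 3:33 PM.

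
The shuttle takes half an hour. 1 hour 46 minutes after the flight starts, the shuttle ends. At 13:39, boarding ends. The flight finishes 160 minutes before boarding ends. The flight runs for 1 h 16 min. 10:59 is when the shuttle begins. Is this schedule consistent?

The flight ends at 13:39 − 160 min = 10:59.
The flight starts at 10:59 − 76 min = 09:43.
The shuttle ends at 09:43 + 106 min = 11:29.
The shuttle starts at 11:29 − 30 min = 10:59.
That matches the stated 10:59, so the schedule is consistent.

Yes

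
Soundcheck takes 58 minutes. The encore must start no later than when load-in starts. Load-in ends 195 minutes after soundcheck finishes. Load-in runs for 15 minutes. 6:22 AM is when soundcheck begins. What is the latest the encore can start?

Soundcheck ends at 6:22 AM + 58 min = 7:20 AM.
Load-in ends at 7:20 AM + 195 min = 10:35 AM.
Load-in starts at 10:35 AM − 15 min = 10:20 AM.
The encore is bounded by load-in, so the latest it can start is 10:20 AM.

10:20 AM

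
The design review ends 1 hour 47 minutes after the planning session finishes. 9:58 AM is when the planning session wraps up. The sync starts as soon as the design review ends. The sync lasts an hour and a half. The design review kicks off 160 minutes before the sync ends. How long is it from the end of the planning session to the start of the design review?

37 minutes

The design review ends at 9:58 AM + 107 min = 11:45 AM.
So the sync starts at 11:45 AM.
The sync ends at 11:45 AM + 90 min = 1:15 PM.
The design review starts at 1:15 PM − 160 min = 10:35 AM.
From 9:58 AM to 10:35 AM is 37 minutes.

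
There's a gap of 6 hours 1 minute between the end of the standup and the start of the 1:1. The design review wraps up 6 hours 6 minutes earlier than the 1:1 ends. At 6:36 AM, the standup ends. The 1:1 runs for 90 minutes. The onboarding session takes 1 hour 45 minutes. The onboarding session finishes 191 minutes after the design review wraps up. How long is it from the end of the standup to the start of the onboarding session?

The 1:1 starts at 6:36 AM + 361 min = 12:37 PM.
The 1:1 ends at 12:37 PM + 90 min = 2:07 PM.
The design review ends at 2:07 PM − 366 min = 8:01 AM.
The onboarding session ends at 8:01 AM + 191 min = 11:12 AM.
The onboarding session starts at 11:12 AM − 105 min = 9:27 AM.
From 6:36 AM to 9:27 AM is 2 hours 51 minutes.

2 hours 51 minutes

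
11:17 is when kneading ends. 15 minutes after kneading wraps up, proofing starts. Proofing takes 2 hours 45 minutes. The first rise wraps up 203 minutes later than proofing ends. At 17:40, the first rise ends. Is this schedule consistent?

Proofing starts at 11:17 + 15 min = 11:32.
Proofing ends at 11:32 + 165 min = 14:17.
The first rise ends at 14:17 + 203 min = 17:40.
That matches the stated 17:40, so the schedule is consistent.

Yes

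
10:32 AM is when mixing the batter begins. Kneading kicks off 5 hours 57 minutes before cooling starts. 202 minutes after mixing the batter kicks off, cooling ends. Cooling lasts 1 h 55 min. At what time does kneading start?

Cooling ends at 10:32 AM + 202 min = 1:54 PM.
Cooling starts at 1:54 PM − 115 min = 11:59 AM.
Kneading starts at 11:59 AM − 357 min = 6:02 AM.

6:02 AM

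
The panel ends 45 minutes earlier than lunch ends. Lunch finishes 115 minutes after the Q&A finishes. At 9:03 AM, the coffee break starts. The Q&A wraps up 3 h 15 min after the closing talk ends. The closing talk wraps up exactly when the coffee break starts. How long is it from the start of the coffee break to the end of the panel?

4 hours 25 minutes

The closing talk ends at 9:03 AM.
The Q&A ends at 9:03 AM + 195 min = 12:18 PM.
Lunch ends at 12:18 PM + 115 min = 2:13 PM.
The panel ends at 2:13 PM − 45 min = 1:28 PM.
From 9:03 AM to 1:28 PM is 4 hours 25 minutes.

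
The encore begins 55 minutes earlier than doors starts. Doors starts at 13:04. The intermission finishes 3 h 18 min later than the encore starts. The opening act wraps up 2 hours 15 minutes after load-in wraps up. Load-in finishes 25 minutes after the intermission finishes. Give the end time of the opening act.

The encore starts at 13:04 − 55 min = 12:09.
The intermission ends at 12:09 + 198 min = 15:27.
Load-in ends at 15:27 + 25 min = 15:52.
The opening act ends at 15:52 + 135 min = 18:07.

18:07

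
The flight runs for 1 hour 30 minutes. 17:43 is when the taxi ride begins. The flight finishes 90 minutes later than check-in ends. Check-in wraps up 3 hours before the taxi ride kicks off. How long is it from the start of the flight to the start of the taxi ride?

180 minutes

Check-in ends at 17:43 − 180 min = 14:43.
The flight ends at 14:43 + 90 min = 16:13.
The flight starts at 16:13 − 90 min = 14:43.
From 14:43 to 17:43 is 180 minutes.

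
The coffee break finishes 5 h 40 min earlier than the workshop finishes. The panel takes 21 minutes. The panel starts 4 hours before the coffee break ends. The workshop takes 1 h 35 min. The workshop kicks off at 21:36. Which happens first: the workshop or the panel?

The workshop ends at 21:36 + 95 min = 23:11.
The coffee break ends at 23:11 − 340 min = 17:31.
The panel starts at 17:31 − 240 min = 13:31.
The workshop starts at 21:36 and the panel starts at 13:31, so the panel is first.

the panel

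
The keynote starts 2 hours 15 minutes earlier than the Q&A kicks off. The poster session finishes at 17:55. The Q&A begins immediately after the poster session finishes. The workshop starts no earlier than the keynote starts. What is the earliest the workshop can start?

The Q&A starts at 17:55.
The keynote starts at 17:55 − 135 min = 15:40.
The workshop is bounded by the keynote, so the earliest it can start is 15:40.

15:40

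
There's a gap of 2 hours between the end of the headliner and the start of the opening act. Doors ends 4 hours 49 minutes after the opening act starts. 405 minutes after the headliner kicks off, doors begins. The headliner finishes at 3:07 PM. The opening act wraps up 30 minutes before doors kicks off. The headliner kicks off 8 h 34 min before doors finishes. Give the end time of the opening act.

The opening act starts at 3:07 PM + 120 min = 5:07 PM.
Doors ends at 5:07 PM + 289 min = 9:56 PM.
The headliner starts at 9:56 PM − 514 min = 1:22 PM.
Doors starts at 1:22 PM + 405 min = 8:07 PM.
The opening act ends at 8:07 PM − 30 min = 7:37 PM.

7:37 PM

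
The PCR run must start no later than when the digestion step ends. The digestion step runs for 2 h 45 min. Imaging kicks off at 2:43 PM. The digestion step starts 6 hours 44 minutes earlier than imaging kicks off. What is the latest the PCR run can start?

10:44 AM

The digestion step starts at 2:43 PM − 404 min = 7:59 AM.
The digestion step ends at 7:59 AM + 165 min = 10:44 AM.
The PCR run is bounded by the digestion step, so the latest it can start is 10:44 AM.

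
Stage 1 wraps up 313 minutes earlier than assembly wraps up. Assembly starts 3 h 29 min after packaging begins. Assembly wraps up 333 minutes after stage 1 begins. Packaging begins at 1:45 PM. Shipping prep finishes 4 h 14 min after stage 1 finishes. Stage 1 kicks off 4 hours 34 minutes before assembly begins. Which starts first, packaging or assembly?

packaging

Assembly starts at 1:45 PM + 209 min = 5:14 PM.
Packaging starts at 1:45 PM and assembly starts at 5:14 PM, so packaging is first.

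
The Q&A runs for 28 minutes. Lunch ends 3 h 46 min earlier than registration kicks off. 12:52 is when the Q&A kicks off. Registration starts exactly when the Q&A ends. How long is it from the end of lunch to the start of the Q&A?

The Q&A ends at 12:52 + 28 min = 13:20.
So registration starts at 13:20.
Lunch ends at 13:20 − 226 min = 09:34.
From 09:34 to 12:52 is 3 hours 18 minutes.

3 hours 18 minutes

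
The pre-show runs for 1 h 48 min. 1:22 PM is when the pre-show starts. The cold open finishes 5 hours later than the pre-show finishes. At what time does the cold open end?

8:10 PM

The pre-show ends at 1:22 PM + 108 min = 3:10 PM.
The cold open ends at 3:10 PM + 300 min = 8:10 PM.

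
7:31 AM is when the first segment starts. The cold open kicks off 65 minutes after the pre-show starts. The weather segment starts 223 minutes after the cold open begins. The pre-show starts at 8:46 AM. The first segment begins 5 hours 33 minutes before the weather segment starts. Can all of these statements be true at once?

The cold open starts at 8:46 AM + 65 min = 9:51 AM.
The weather segment starts at 9:51 AM + 223 min = 1:34 PM.
The first segment starts at 1:34 PM − 333 min = 8:01 AM.
But the first segment is also said to start at 7:31 AM — a 30-minute conflict.

No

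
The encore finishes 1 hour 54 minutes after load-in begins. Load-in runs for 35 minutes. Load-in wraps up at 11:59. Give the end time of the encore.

13:18

Load-in starts at 11:59 − 35 min = 11:24.
The encore ends at 11:24 + 114 min = 13:18.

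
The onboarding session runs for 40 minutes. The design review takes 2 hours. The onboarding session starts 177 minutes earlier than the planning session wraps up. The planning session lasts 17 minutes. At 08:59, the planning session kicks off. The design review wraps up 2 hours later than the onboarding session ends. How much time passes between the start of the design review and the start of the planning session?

The planning session ends at 08:59 + 17 min = 09:16.
The onboarding session starts at 09:16 − 177 min = 06:19.
The onboarding session ends at 06:19 + 40 min = 06:59.
The design review ends at 06:59 + 120 min = 08:59.
The design review starts at 08:59 − 120 min = 06:59.
From 06:59 to 08:59 is two hours.

two hours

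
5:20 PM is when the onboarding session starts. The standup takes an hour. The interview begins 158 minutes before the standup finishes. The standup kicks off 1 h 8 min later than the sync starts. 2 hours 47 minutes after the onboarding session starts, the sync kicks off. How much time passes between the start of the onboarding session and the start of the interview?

The sync starts at 5:20 PM + 167 min = 8:07 PM.
The standup starts at 8:07 PM + 68 min = 9:15 PM.
The standup ends at 9:15 PM + 60 min = 10:15 PM.
The interview starts at 10:15 PM − 158 min = 7:37 PM.
From 5:20 PM to 7:37 PM is 2 hours 17 minutes.

2 hours 17 minutes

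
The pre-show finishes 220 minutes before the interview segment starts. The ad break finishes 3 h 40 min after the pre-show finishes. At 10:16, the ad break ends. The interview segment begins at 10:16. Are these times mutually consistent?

Yes

The pre-show ends at 10:16 − 220 min = 06:36.
The ad break ends at 06:36 + 220 min = 10:16.
That matches the stated 10:16, so the schedule is consistent.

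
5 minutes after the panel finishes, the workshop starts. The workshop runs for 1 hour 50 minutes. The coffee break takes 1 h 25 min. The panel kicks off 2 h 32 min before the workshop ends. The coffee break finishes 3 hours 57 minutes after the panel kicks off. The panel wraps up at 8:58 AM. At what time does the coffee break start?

The workshop starts at 8:58 AM + 5 min = 9:03 AM.
The workshop ends at 9:03 AM + 110 min = 10:53 AM.
The panel starts at 10:53 AM − 152 min = 8:21 AM.
The coffee break ends at 8:21 AM + 237 min = 12:18 PM.
The coffee break starts at 12:18 PM − 85 min = 10:53 AM.

10:53 AM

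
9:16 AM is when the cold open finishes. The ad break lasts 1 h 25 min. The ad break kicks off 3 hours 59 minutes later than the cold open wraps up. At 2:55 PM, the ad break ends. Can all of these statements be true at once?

No

The ad break starts at 9:16 AM + 239 min = 1:15 PM.
The ad break ends at 1:15 PM + 85 min = 2:40 PM.
But the ad break is also said to end at 2:55 PM — a 15-minute conflict.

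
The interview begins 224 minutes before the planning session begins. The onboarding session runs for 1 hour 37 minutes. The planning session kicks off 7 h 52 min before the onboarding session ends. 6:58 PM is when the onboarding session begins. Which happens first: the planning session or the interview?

the interview

The onboarding session ends at 6:58 PM + 97 min = 8:35 PM.
The planning session starts at 8:35 PM − 472 min = 12:43 PM.
The interview starts at 12:43 PM − 224 min = 8:59 AM.
The planning session starts at 12:43 PM and the interview starts at 8:59 AM, so the interview is first.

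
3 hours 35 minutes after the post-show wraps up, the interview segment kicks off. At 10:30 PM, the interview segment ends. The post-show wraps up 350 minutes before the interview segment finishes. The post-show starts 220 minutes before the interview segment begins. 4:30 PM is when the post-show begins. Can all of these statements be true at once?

No

The post-show ends at 10:30 PM − 350 min = 4:40 PM.
The interview segment starts at 4:40 PM + 215 min = 8:15 PM.
The post-show starts at 8:15 PM − 220 min = 4:35 PM.
But the post-show is also said to start at 4:30 PM — a 5-minute conflict.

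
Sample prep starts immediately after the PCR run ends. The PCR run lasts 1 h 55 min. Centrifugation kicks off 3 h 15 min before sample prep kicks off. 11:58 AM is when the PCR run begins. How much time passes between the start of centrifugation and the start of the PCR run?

The PCR run ends at 11:58 AM + 115 min = 1:53 PM.
So sample prep starts at 1:53 PM.
Centrifugation starts at 1:53 PM − 195 min = 10:38 AM.
From 10:38 AM to 11:58 AM is 1 h 20 min.

1 h 20 min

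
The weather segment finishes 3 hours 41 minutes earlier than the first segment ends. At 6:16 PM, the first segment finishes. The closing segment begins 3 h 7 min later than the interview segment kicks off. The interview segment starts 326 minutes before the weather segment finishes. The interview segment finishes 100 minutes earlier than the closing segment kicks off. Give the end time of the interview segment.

10:36 AM

The weather segment ends at 6:16 PM − 221 min = 2:35 PM.
The interview segment starts at 2:35 PM − 326 min = 9:09 AM.
The closing segment starts at 9:09 AM + 187 min = 12:16 PM.
The interview segment ends at 12:16 PM − 100 min = 10:36 AM.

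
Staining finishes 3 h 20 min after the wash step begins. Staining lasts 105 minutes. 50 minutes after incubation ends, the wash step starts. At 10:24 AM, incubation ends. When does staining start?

12:49 PM

The wash step starts at 10:24 AM + 50 min = 11:14 AM.
Staining ends at 11:14 AM + 200 min = 2:34 PM.
Staining starts at 2:34 PM − 105 min = 12:49 PM.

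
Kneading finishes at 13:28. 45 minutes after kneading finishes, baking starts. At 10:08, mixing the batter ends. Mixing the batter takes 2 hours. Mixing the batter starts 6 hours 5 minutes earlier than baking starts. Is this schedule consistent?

Yes

Baking starts at 13:28 + 45 min = 14:13.
Mixing the batter starts at 14:13 − 365 min = 08:08.
Mixing the batter ends at 08:08 + 120 min = 10:08.
That matches the stated 10:08, so the schedule is consistent.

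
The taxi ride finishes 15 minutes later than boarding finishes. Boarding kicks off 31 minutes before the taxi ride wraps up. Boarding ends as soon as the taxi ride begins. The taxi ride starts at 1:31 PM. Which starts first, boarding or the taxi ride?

Boarding ends at 1:31 PM.
The taxi ride ends at 1:31 PM + 15 min = 1:46 PM.
Boarding starts at 1:46 PM − 31 min = 1:15 PM.
Boarding starts at 1:15 PM and the taxi ride starts at 1:31 PM, so boarding is first.

boarding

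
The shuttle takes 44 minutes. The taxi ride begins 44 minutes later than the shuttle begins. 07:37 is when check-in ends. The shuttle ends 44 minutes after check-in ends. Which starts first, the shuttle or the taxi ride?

the shuttle

The shuttle ends at 07:37 + 44 min = 08:21.
The shuttle starts at 08:21 − 44 min = 07:37.
The taxi ride starts at 07:37 + 44 min = 08:21.
The shuttle starts at 07:37 and the taxi ride starts at 08:21, so the shuttle is first.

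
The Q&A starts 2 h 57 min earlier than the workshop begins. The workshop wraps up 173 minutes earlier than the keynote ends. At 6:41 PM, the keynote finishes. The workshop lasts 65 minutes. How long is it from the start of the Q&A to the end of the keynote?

6 hours 55 minutes

The workshop ends at 6:41 PM − 173 min = 3:48 PM.
The workshop starts at 3:48 PM − 65 min = 2:43 PM.
The Q&A starts at 2:43 PM − 177 min = 11:46 AM.
From 11:46 AM to 6:41 PM is 6 hours 55 minutes.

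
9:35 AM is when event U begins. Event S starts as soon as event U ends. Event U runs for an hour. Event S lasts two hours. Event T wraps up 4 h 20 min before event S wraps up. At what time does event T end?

8:15 AM

Event U ends at 9:35 AM + 60 min = 10:35 AM.
So event S starts at 10:35 AM.
Event S ends at 10:35 AM + 120 min = 12:35 PM.
Event T ends at 12:35 PM − 260 min = 8:15 AM.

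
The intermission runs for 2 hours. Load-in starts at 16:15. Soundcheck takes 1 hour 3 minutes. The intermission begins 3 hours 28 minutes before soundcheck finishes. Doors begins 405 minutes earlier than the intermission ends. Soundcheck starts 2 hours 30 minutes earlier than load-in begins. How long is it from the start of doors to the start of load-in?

Soundcheck starts at 16:15 − 150 min = 13:45.
Soundcheck ends at 13:45 + 63 min = 14:48.
The intermission starts at 14:48 − 208 min = 11:20.
The intermission ends at 11:20 + 120 min = 13:20.
Doors starts at 13:20 − 405 min = 06:35.
From 06:35 to 16:15 is 9 h 40 min.

9 h 40 min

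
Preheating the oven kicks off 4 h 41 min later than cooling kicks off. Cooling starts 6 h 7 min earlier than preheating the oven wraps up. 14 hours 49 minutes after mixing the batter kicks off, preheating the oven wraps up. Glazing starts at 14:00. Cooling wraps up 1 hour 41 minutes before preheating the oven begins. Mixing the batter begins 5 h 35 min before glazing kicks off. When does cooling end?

Mixing the batter starts at 14:00 − 335 min = 08:25.
Preheating the oven ends at 08:25 + 889 min = 23:14.
Cooling starts at 23:14 − 367 min = 17:07.
Preheating the oven starts at 17:07 + 281 min = 21:48.
Cooling ends at 21:48 − 101 min = 20:07.

20:07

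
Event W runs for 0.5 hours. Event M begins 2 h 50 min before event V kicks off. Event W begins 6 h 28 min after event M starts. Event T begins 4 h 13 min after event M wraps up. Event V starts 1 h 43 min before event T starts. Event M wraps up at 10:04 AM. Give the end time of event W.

Event T starts at 10:04 AM + 253 min = 2:17 PM.
Event V starts at 2:17 PM − 103 min = 12:34 PM.
Event M starts at 12:34 PM − 170 min = 9:44 AM.
Event W starts at 9:44 AM + 388 min = 4:12 PM.
Event W ends at 4:12 PM + 30 min = 4:42 PM.

4:42 PM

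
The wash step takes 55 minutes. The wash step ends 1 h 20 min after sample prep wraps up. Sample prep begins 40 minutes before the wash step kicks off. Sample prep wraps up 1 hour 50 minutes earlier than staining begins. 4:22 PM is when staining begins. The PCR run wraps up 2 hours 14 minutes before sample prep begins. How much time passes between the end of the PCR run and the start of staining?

Sample prep ends at 4:22 PM − 110 min = 2:32 PM.
The wash step ends at 2:32 PM + 80 min = 3:52 PM.
The wash step starts at 3:52 PM − 55 min = 2:57 PM.
Sample prep starts at 2:57 PM − 40 min = 2:17 PM.
The PCR run ends at 2:17 PM − 134 min = 12:03 PM.
From 12:03 PM to 4:22 PM is 4 h 19 min.

4 h 19 min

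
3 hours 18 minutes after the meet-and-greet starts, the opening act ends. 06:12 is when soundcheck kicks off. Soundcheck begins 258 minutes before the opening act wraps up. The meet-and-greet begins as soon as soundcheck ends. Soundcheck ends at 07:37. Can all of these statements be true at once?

No

The meet-and-greet starts at 07:37.
The opening act ends at 07:37 + 198 min = 10:55.
Soundcheck starts at 10:55 − 258 min = 06:37.
But soundcheck is also said to start at 06:12 — a 25-minute conflict.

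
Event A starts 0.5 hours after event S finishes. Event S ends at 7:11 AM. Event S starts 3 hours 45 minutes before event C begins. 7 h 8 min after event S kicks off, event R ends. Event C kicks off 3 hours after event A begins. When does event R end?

Event A starts at 7:11 AM + 30 min = 7:41 AM.
Event C starts at 7:41 AM + 180 min = 10:41 AM.
Event S starts at 10:41 AM − 225 min = 6:56 AM.
Event R ends at 6:56 AM + 428 min = 2:04 PM.

2:04 PM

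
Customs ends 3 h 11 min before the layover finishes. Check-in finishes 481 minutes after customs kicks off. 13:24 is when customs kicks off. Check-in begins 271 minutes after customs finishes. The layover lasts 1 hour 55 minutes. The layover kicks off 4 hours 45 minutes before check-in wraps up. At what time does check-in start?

Check-in ends at 13:24 + 481 min = 21:25.
The layover starts at 21:25 − 285 min = 16:40.
The layover ends at 16:40 + 115 min = 18:35.
Customs ends at 18:35 − 191 min = 15:24.
Check-in starts at 15:24 + 271 min = 19:55.

19:55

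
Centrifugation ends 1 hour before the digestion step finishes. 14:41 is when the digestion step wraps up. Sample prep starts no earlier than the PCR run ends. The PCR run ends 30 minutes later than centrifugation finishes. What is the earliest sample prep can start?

Centrifugation ends at 14:41 − 60 min = 13:41.
The PCR run ends at 13:41 + 30 min = 14:11.
Sample prep is bounded by the PCR run, so the earliest it can start is 14:11.

14:11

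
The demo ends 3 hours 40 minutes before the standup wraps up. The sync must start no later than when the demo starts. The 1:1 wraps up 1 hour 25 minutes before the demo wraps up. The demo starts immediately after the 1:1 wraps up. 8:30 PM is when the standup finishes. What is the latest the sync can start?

The demo ends at 8:30 PM − 220 min = 4:50 PM.
The 1:1 ends at 4:50 PM − 85 min = 3:25 PM.
So the demo starts at 3:25 PM.
The sync is bounded by the demo, so the latest it can start is 3:25 PM.

3:25 PM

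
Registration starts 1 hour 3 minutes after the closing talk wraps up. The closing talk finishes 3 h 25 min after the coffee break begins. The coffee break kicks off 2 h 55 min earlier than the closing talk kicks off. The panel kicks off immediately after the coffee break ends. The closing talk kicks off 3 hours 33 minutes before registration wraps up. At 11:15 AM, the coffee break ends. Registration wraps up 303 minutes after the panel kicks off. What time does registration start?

The panel starts at 11:15 AM.
Registration ends at 11:15 AM + 303 min = 4:18 PM.
The closing talk starts at 4:18 PM − 213 min = 12:45 PM.
The coffee break starts at 12:45 PM − 175 min = 9:50 AM.
The closing talk ends at 9:50 AM + 205 min = 1:15 PM.
Registration starts at 1:15 PM + 63 min = 2:18 PM.

2:18 PM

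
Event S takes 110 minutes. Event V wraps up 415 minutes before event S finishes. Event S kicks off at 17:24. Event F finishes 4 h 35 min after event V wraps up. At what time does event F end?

Event S ends at 17:24 + 110 min = 19:14.
Event V ends at 19:14 − 415 min = 12:19.
Event F ends at 12:19 + 275 min = 16:54.

16:54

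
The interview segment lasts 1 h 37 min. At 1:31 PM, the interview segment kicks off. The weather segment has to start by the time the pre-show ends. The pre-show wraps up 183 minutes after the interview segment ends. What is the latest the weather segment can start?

6:11 PM

The interview segment ends at 1:31 PM + 97 min = 3:08 PM.
The pre-show ends at 3:08 PM + 183 min = 6:11 PM.
The weather segment is bounded by the pre-show, so the latest it can start is 6:11 PM.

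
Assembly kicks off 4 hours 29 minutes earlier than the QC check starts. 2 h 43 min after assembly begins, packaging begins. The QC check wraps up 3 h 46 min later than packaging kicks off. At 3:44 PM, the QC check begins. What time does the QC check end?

Assembly starts at 3:44 PM − 269 min = 11:15 AM.
Packaging starts at 11:15 AM + 163 min = 1:58 PM.
The QC check ends at 1:58 PM + 226 min = 5:44 PM.

5:44 PM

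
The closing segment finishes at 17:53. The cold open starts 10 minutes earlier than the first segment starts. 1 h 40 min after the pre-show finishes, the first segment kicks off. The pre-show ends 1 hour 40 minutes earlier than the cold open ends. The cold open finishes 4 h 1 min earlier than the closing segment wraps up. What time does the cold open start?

13:42

The cold open ends at 17:53 − 241 min = 13:52.
The pre-show ends at 13:52 − 100 min = 12:12.
The first segment starts at 12:12 + 100 min = 13:52.
The cold open starts at 13:52 − 10 min = 13:42.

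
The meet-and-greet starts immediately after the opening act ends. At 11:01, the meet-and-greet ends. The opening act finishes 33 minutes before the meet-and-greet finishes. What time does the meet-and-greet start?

The opening act ends at 11:01 − 33 min = 10:28.
So the meet-and-greet starts at 10:28.

10:28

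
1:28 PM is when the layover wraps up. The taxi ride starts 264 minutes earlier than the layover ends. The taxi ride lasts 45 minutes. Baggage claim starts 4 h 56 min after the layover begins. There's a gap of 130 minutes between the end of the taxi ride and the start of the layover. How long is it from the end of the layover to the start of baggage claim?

3 hours 27 minutes

The taxi ride starts at 1:28 PM − 264 min = 9:04 AM.
The taxi ride ends at 9:04 AM + 45 min = 9:49 AM.
The layover starts at 9:49 AM + 130 min = 11:59 AM.
Baggage claim starts at 11:59 AM + 296 min = 4:55 PM.
From 1:28 PM to 4:55 PM is 3 hours 27 minutes.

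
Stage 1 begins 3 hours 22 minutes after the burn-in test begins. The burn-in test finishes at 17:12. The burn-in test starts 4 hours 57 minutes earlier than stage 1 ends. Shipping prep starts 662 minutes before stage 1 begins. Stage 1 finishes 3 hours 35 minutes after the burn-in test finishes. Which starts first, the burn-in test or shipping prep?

shipping prep

Stage 1 ends at 17:12 + 215 min = 20:47.
The burn-in test starts at 20:47 − 297 min = 15:50.
Stage 1 starts at 15:50 + 202 min = 19:12.
Shipping prep starts at 19:12 − 662 min = 08:10.
The burn-in test starts at 15:50 and shipping prep starts at 08:10, so shipping prep is first.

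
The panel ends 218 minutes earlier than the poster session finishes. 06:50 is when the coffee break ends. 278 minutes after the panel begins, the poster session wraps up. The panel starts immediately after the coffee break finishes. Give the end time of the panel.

The panel starts at 06:50.
The poster session ends at 06:50 + 278 min = 11:28.
The panel ends at 11:28 − 218 min = 07:50.

07:50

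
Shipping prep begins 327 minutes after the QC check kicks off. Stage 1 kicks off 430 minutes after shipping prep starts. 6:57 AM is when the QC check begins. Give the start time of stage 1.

Shipping prep starts at 6:57 AM + 327 min = 12:24 PM.
Stage 1 starts at 12:24 PM + 430 min = 7:34 PM.

7:34 PM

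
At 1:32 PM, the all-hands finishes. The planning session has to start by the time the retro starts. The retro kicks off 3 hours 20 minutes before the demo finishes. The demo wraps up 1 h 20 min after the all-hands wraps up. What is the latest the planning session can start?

The demo ends at 1:32 PM + 80 min = 2:52 PM.
The retro starts at 2:52 PM − 200 min = 11:32 AM.
The planning session is bounded by the retro, so the latest it can start is 11:32 AM.

11:32 AM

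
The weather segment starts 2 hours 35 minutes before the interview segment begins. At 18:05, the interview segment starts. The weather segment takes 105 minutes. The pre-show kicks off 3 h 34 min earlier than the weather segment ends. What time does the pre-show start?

The weather segment starts at 18:05 − 155 min = 15:30.
The weather segment ends at 15:30 + 105 min = 17:15.
The pre-show starts at 17:15 − 214 min = 13:41.

13:41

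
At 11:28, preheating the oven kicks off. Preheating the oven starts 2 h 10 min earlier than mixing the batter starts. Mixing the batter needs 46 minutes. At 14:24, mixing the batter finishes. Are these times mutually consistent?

Mixing the batter starts at 14:24 − 46 min = 13:38.
Preheating the oven starts at 13:38 − 130 min = 11:28.
That matches the stated 11:28, so the schedule is consistent.

Yes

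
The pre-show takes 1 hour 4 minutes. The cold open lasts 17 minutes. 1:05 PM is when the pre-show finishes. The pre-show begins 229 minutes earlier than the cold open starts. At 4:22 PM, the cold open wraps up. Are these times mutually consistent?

The cold open starts at 4:22 PM − 17 min = 4:05 PM.
The pre-show starts at 4:05 PM − 229 min = 12:16 PM.
The pre-show ends at 12:16 PM + 64 min = 1:20 PM.
But the pre-show is also said to end at 1:05 PM — a 15-minute conflict.

No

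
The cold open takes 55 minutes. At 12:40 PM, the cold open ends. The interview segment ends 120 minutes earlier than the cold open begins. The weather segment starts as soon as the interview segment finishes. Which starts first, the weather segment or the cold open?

the weather segment

The cold open starts at 12:40 PM − 55 min = 11:45 AM.
The interview segment ends at 11:45 AM − 120 min = 9:45 AM.
So the weather segment starts at 9:45 AM.
The weather segment starts at 9:45 AM and the cold open starts at 11:45 AM, so the weather segment is first.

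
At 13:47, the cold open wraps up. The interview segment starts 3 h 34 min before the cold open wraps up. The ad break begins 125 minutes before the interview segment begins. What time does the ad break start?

The interview segment starts at 13:47 − 214 min = 10:13.
The ad break starts at 10:13 − 125 min = 08:08.

08:08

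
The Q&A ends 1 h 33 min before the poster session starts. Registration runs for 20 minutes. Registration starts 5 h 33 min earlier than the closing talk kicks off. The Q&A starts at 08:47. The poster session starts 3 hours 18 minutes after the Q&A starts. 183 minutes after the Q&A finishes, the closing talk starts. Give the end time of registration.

08:22

The poster session starts at 08:47 + 198 min = 12:05.
The Q&A ends at 12:05 − 93 min = 10:32.
The closing talk starts at 10:32 + 183 min = 13:35.
Registration starts at 13:35 − 333 min = 08:02.
Registration ends at 08:02 + 20 min = 08:22.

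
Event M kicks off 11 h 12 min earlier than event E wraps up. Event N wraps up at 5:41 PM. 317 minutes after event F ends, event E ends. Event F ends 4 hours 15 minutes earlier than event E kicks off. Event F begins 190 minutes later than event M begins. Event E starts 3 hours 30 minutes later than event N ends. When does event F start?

Event E starts at 5:41 PM + 210 min = 9:11 PM.
Event F ends at 9:11 PM − 255 min = 4:56 PM.
Event E ends at 4:56 PM + 317 min = 10:13 PM.
Event M starts at 10:13 PM − 672 min = 11:01 AM.
Event F starts at 11:01 AM + 190 min = 2:11 PM.

2:11 PM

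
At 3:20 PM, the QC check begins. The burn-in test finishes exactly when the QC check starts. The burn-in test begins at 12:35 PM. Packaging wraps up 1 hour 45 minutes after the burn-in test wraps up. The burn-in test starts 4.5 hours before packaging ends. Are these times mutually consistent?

Yes

The burn-in test ends at 3:20 PM.
Packaging ends at 3:20 PM + 105 min = 5:05 PM.
The burn-in test starts at 5:05 PM − 270 min = 12:35 PM.
That matches the stated 12:35 PM, so the schedule is consistent.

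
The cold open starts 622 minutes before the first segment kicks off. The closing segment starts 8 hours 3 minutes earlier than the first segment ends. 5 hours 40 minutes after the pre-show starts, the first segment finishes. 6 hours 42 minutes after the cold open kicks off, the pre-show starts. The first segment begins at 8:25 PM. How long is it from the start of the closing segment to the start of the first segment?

The cold open starts at 8:25 PM − 622 min = 10:03 AM.
The pre-show starts at 10:03 AM + 402 min = 4:45 PM.
The first segment ends at 4:45 PM + 340 min = 10:25 PM.
The closing segment starts at 10:25 PM − 483 min = 2:22 PM.
From 2:22 PM to 8:25 PM is 6 hours 3 minutes.

6 hours 3 minutes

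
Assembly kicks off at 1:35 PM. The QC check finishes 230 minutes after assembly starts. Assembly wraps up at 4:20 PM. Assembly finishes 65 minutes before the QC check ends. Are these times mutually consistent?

Yes

The QC check ends at 1:35 PM + 230 min = 5:25 PM.
Assembly ends at 5:25 PM − 65 min = 4:20 PM.
That matches the stated 4:20 PM, so the schedule is consistent.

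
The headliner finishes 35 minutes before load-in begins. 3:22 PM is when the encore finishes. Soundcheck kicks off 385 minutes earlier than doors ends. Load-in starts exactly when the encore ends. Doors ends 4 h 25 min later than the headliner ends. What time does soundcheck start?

Load-in starts at 3:22 PM.
The headliner ends at 3:22 PM − 35 min = 2:47 PM.
Doors ends at 2:47 PM + 265 min = 7:12 PM.
Soundcheck starts at 7:12 PM − 385 min = 12:47 PM.

12:47 PM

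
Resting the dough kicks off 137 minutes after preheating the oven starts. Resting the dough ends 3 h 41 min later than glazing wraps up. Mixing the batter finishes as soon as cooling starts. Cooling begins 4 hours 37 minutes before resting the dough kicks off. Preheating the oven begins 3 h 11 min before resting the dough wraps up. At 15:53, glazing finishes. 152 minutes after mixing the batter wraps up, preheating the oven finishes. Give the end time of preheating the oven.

Resting the dough ends at 15:53 + 221 min = 19:34.
Preheating the oven starts at 19:34 − 191 min = 16:23.
Resting the dough starts at 16:23 + 137 min = 18:40.
Cooling starts at 18:40 − 277 min = 14:03.
So mixing the batter ends at 14:03.
Preheating the oven ends at 14:03 + 152 min = 16:35.

16:35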